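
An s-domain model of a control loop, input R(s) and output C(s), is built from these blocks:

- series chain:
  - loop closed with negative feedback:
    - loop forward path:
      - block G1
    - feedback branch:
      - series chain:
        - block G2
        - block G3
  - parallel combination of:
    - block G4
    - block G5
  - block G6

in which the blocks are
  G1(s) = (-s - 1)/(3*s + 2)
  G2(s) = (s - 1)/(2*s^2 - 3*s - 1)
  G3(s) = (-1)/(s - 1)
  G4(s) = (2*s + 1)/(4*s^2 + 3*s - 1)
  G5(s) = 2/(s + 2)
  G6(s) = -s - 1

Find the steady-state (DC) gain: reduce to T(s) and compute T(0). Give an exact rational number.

Step 1. series reduction of G2, G3; result (-1)/(2*s^2 - 3*s - 1)
Step 2. apply the feedback formula to G1, (G2*G3); result (-2*s^3 + s^2 + 4*s + 1)/(6*s^3 - 5*s^2 - 8*s - 1)
Step 3. parallel reduction of G4, G5; result (10*s^2 + 11*s)/(4*s^3 + 11*s^2 + 5*s - 2)
Step 4. cascade [G1/(1+G1*(G2*G3))], (G4+G5), G6; result (20*s^5 + 12*s^4 - 51*s^3 - 54*s^2 - 11*s)/(24*s^5 + 22*s^4 - 79*s^3 - 50*s^2 + 9*s + 2)
That last expression is T(s); at s = 0 only the constant terms survive, so T(0) = 0/2 = 0.

Answer: 0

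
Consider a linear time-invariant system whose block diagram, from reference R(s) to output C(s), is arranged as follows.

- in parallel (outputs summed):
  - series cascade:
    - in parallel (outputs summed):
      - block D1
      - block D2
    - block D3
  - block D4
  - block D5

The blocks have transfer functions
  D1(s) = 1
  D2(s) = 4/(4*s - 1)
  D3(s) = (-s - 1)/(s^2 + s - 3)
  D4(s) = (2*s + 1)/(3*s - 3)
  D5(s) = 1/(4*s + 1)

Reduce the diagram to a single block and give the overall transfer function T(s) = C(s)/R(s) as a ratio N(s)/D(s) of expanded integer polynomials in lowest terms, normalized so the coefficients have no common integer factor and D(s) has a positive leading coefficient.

Step 1. sum the parallel branches D1, D2: (4*s + 3)/(4*s - 1)
Step 2. cascade (D1+D2), D3: (-4*s^2 - 7*s - 3)/(4*s^3 + 3*s^2 - 13*s + 3)
Step 3. reduce the parallel group ((D1+D2)*D3), D4, D5; the result is T(s) itself (integer coefficients, no common factor, positive leading denominator coefficient)

Hence the answer: (32*s^5 + 12*s^4 - 133*s^3 - 60*s^2 + 101*s + 3)/(48*s^5 - 195*s^3 + 144*s^2 + 12*s - 9)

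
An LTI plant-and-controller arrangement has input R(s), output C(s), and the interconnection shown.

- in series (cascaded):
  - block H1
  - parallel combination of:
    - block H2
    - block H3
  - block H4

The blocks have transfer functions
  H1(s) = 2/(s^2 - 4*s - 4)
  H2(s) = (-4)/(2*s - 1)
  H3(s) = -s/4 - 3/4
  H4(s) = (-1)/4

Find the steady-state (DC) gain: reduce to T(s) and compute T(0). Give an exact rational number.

Step 1: combine H2, H3 in parallel = (-2*s^2 - 5*s - 13)/(8*s - 4)
Step 2: series reduction of H1, (H2+H3), H4 = (2*s^2 + 5*s + 13)/(16*s^3 - 72*s^2 - 32*s + 32)
Step 2 gives the overall T(s). Then T(0) = 13/32.

Answer: 13/32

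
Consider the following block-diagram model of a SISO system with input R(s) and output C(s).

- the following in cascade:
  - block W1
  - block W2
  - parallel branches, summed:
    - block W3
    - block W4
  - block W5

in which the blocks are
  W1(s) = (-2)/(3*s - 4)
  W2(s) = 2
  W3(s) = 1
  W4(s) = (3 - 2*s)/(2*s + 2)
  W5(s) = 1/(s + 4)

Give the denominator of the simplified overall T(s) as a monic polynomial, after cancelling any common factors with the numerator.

Reducing step by step:

1. sum the parallel branches W3, W4, giving 5/(2*s + 2)
2. cascade W1, W2, (W3+W4), W5, giving (-10)/(3*s^3 + 11*s^2 - 8*s - 16)
That last expression is T(s), already simplified. Scaling its denominator by 1/3 (the reciprocal of the leading coefficient) yields the monic denominator.

Answer: s^3 + 11*s^2/3 - 8*s/3 - 16/3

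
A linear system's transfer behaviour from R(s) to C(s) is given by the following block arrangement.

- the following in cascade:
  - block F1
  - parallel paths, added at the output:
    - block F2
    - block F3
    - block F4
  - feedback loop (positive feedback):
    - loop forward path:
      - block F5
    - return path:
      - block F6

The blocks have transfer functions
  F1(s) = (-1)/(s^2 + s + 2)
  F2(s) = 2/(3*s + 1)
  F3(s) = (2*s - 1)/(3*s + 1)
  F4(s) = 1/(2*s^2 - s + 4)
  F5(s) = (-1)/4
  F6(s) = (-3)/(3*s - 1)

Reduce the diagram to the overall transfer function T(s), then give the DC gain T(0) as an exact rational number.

First reduce the diagram to T(s).

Step 1. sum the parallel branches F2, F3, F4 -> (4*s^3 + 10*s + 5)/(6*s^3 - s^2 + 11*s + 4)
Step 2. reduce the feedback loop with forward F5 and return F6 -> (1 - 3*s)/(12*s - 7)
Step 3. multiply F1, (F2+F3+F4), [F5/(1-F5*F6)] (series) -> (12*s^4 - 4*s^3 + 30*s^2 + 5*s - 5)/(72*s^6 + 18*s^5 + 229*s^4 + 2*s^3 + 221*s^2 - 86*s - 56)
Step 3 gives the overall T(s). Then T(0) = -5/(-56) = 5/56.

Answer: 5/56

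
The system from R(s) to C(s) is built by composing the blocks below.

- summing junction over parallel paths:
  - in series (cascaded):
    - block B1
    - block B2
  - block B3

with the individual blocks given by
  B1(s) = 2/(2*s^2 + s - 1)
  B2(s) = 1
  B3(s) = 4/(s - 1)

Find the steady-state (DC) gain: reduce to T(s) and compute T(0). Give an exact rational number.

First reduce the diagram to T(s).

Step 1 - series reduction of B1, B2; result 2/(2*s^2 + s - 1)
Step 2 - sum the parallel branches (B1*B2), B3; result (8*s^2 + 6*s - 6)/(2*s^3 - s^2 - 2*s + 1)
DC gain: substitute s = 0 into T(s) from step 2: T(0) = -6/1 = -6.

Answer: -6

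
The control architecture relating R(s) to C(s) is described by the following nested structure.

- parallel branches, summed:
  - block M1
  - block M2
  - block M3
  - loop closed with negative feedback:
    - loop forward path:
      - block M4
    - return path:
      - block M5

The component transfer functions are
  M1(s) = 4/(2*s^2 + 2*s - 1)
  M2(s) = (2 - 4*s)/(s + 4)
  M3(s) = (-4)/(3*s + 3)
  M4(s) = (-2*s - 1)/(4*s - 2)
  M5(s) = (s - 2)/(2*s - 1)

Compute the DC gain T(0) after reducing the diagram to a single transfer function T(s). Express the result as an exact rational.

[1] feedback reduction of M4, M5, giving (1 - 4*s^2)/(6*s^2 - 5*s + 4)
[2] combine M1, M2, M3, [M4/(1+M4*M5)] in parallel, giving (-168*s^6 - 288*s^5 - 170*s^4 + 204*s^3 + 133*s^2 - 81*s + 220)/(36*s^6 + 186*s^5 + 150*s^4 - 57*s^3 + 87*s^2 + 96*s - 48)
The step-2 result is T(s). Setting s = 0: T(0) = 220/(-48) = -55/12.

Hence the answer: -55/12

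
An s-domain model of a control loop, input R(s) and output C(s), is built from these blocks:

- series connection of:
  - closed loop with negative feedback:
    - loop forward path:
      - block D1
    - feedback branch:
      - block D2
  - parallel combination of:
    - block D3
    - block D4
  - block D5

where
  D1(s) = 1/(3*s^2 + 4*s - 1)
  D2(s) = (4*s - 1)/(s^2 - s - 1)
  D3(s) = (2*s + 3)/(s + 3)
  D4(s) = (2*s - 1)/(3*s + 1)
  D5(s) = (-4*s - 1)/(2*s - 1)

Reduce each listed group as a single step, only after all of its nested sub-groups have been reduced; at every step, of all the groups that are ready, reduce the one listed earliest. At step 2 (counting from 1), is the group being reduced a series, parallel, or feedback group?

Reducing step by step:

(1) reduce the feedback loop with forward D1 and return D2
(2) combine D3, D4 in parallel
(3) multiply [D1/(1+D1*D2)], (D3+D4), D5 (series)
So the answer for step 2 is parallel.

Answer: parallel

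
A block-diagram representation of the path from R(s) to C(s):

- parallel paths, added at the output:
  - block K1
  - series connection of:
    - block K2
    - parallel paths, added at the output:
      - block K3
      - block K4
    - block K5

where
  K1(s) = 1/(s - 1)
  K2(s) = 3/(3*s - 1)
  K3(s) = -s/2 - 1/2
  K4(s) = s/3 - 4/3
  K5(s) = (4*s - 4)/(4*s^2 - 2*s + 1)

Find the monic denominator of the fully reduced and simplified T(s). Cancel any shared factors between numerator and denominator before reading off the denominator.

First reduce the diagram to T(s).

(1) add K3, K4 (parallel): -s/6 - 11/6
(2) series reduction of K2, (K3+K4), K5: (-2*s^2 - 20*s + 22)/(12*s^3 - 10*s^2 + 5*s - 1)
(3) parallel reduction of K1, (K2*(K3+K4)*K5): (10*s^3 - 28*s^2 + 47*s - 23)/(12*s^4 - 22*s^3 + 15*s^2 - 6*s + 1)
No further cancellation is possible in the step-3 result, so that is T(s). Its denominator becomes monic after dividing by the leading coefficient 12.

Answer: s^4 - 11*s^3/6 + 5*s^2/4 - s/2 + 1/12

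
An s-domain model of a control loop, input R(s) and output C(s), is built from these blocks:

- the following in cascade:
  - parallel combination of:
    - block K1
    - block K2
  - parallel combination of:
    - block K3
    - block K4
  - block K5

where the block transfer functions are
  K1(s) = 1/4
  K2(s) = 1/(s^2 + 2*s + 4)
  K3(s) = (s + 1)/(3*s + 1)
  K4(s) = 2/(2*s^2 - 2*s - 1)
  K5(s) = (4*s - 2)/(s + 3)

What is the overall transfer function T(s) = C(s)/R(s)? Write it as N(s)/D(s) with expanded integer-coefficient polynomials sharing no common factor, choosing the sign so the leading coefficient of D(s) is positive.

Step 1: add K1, K2 (parallel): (s^2 + 2*s + 8)/(4*s^2 + 8*s + 16)
Step 2: combine K3, K4 in parallel: (2*s^3 + 3*s + 1)/(6*s^3 - 4*s^2 - 5*s - 1)
Step 3: combine (K1+K2), (K3+K4), K5 in series - this is the overall T(s), already in the required normalized form

Final answer: (4*s^6 + 6*s^5 + 34*s^4 - 5*s^3 + 45*s^2 - 10*s - 8)/(12*s^6 + 52*s^5 + 70*s^4 + 12*s^3 - 206*s^2 - 140*s - 24)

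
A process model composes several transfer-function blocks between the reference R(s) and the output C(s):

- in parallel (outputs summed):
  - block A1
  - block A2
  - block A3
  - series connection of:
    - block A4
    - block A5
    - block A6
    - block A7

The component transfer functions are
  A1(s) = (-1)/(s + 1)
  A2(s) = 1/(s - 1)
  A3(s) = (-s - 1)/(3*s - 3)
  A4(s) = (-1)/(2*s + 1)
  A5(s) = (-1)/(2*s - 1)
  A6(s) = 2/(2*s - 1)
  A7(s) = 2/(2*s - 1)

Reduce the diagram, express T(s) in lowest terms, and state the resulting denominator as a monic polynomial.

The answer is s^6 - s^5 - s^4 + 5*s^3/4 - s^2/16 - s/4 + 1/16.

Reasoning:
1. cascade A4, A5, A6, A7: 4/(16*s^4 - 16*s^3 + 4*s - 1)
2. parallel reduction of A1, A2, A3, (A4*A5*A6*A7): (-16*s^6 - 16*s^5 + 112*s^4 - 84*s^3 + 5*s^2 + 22*s - 17)/(48*s^6 - 48*s^5 - 48*s^4 + 60*s^3 - 3*s^2 - 12*s + 3)
Step 2 gives the fully reduced T(s), with no common factor left to cancel. The denominator's leading coefficient is 48, so divide each of its coefficients by 48 to get the monic form.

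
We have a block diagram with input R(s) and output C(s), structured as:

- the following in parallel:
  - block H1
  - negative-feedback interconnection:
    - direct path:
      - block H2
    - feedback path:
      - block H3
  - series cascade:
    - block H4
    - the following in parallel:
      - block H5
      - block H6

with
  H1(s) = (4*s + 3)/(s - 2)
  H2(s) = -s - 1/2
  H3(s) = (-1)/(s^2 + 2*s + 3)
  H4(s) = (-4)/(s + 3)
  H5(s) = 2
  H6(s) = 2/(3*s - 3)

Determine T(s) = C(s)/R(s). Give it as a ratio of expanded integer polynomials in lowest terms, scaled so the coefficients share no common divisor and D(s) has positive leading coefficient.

(1) collapse the loop (H2 forward, H3 return), giving (-2*s^3 - 5*s^2 - 8*s - 3)/(2*s^2 + 6*s + 7)
(2) parallel reduction of H5, H6, giving (6*s - 4)/(3*s - 3)
(3) series reduction of H4, (H5+H6), giving (16 - 24*s)/(3*s^2 + 6*s - 9)
(4) parallel reduction of H1, [H2/(1+H2*H3)], (H4*(H5+H6)), giving the overall T(s)

Therefore the answer is (-6*s^6 + 9*s^5 + 108*s^4 + 290*s^3 + 299*s^2 - 113*s - 467)/(6*s^5 + 18*s^4 - 21*s^3 - 90*s^2 - 39*s + 126).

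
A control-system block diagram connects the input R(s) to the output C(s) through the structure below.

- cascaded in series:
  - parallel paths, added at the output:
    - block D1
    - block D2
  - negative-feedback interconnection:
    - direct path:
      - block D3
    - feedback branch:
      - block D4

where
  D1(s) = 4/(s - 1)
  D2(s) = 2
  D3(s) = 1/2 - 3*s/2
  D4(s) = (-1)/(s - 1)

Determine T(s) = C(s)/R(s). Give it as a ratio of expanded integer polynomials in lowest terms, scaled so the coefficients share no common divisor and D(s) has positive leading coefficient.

The answer is (-6*s^2 - 4*s + 2)/(5*s - 3).

Reasoning:
1. reduce the parallel group D1, D2 gives (2*s + 2)/(s - 1)
2. collapse the loop (D3 forward, D4 return) gives (-3*s^2 + 4*s - 1)/(5*s - 3)
3. multiply (D1+D2), [D3/(1+D3*D4)] (series): this yields T(s), and no further normalization is needed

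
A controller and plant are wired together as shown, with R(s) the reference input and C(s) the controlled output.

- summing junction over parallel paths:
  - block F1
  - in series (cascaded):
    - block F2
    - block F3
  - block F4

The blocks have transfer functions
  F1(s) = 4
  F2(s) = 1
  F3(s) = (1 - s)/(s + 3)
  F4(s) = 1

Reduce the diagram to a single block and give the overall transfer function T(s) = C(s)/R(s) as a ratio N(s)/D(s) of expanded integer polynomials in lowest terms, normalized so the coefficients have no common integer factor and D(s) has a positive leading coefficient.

(1) reduce the series chain F2, F3, giving (1 - s)/(s + 3)
(2) combine F1, (F2*F3), F4 in parallel; the result is T(s) itself (integer coefficients, no common factor, positive leading denominator coefficient)

Final answer: (4*s + 16)/(s + 3)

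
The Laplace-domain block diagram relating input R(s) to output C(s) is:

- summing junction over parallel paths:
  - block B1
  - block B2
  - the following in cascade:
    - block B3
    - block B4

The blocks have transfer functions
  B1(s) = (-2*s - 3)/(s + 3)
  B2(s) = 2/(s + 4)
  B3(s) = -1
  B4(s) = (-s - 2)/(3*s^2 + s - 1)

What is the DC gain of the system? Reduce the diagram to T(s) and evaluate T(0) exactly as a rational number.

First reduce the diagram to T(s).

(1) series reduction of B3, B4: (s + 2)/(3*s^2 + s - 1)
(2) combine B1, B2, (B3*B4) in parallel: (-6*s^4 - 28*s^3 - 16*s^2 + 29*s + 30)/(3*s^4 + 22*s^3 + 42*s^2 + 5*s - 12)
That last expression is T(s); at s = 0 only the constant terms survive, so T(0) = 30/(-12) = -5/2.

Answer: -5/2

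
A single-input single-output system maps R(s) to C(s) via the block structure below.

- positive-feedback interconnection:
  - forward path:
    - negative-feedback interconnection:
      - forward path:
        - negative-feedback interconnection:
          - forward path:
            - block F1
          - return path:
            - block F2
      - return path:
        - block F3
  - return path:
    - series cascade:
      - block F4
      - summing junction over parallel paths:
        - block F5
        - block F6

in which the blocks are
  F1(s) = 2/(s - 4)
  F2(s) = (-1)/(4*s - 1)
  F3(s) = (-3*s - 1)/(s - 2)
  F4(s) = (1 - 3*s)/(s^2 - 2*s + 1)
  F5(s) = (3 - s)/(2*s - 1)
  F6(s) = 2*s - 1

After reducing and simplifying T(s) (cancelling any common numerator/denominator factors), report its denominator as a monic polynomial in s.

The answer is s^6 - 11*s^5/4 - 39*s^4/8 + 19*s^3 - 219*s^2/8 + 49*s/4 - 7/4.

Reasoning:
Step 1. close the feedback loop around F1, F2, giving (8*s - 2)/(4*s^2 - 17*s + 2)
Step 2. close the feedback loop around [F1/(1+F1*F2)], F3, giving (8*s^2 - 18*s + 4)/(4*s^3 - 49*s^2 + 34*s - 2)
Step 3. sum the parallel branches F5, F6, giving (4*s^2 - 5*s + 4)/(2*s - 1)
Step 4. cascade F4, (F5+F6), giving (-12*s^3 + 19*s^2 - 17*s + 4)/(2*s^3 - 5*s^2 + 4*s - 1)
Step 5. apply the feedback formula to [[F1/(1+F1*F2)]/(1+[F1/(1+F1*F2)]*F3)], (F4*(F5+F6)), giving (16*s^5 - 76*s^4 + 130*s^3 - 100*s^2 + 34*s - 4)/(8*s^6 - 22*s^5 - 39*s^4 + 152*s^3 - 219*s^2 + 98*s - 14)
No further cancellation is possible in the step-5 result, so that is T(s). Its denominator becomes monic after dividing by the leading coefficient 8.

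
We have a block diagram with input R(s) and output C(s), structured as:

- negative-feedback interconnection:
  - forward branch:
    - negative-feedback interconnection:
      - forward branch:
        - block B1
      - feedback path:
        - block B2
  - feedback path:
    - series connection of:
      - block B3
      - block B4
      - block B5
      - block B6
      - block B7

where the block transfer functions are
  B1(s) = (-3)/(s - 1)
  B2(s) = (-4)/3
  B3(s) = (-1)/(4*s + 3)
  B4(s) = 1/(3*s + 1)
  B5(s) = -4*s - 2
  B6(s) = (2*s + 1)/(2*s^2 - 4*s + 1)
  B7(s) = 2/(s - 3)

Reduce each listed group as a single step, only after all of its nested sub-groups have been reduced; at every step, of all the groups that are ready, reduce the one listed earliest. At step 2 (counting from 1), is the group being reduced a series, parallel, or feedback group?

Step 1. close the feedback loop around B1, B2
Step 2. series reduction of B3, B4, B5, B6, B7
Step 3. apply the feedback formula to [B1/(1+B1*B2)], (B3*B4*B5*B6*B7)
So the answer for step 2 is series.

Therefore the answer is series.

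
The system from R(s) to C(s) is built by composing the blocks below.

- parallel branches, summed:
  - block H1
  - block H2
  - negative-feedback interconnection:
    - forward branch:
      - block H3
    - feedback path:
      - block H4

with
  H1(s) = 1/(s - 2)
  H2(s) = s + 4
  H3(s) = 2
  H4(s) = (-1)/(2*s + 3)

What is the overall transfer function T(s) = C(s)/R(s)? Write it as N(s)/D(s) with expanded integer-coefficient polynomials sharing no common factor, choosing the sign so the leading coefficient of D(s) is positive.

[1] collapse the loop (H3 forward, H4 return); result (4*s + 6)/(2*s + 1)
[2] parallel reduction of H1, H2, [H3/(1+H3*H4)] - this is the overall T(s), already in the required normalized form

Answer: (2*s^3 + 9*s^2 - 14*s - 19)/(2*s^2 - 3*s - 2)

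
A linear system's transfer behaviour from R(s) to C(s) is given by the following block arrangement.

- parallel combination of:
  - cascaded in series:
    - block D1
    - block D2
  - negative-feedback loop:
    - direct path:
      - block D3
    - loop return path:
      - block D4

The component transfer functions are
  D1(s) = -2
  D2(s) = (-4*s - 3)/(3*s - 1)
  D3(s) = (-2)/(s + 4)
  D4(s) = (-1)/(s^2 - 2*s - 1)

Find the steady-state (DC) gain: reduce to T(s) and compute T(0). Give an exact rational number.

First reduce the diagram to T(s).

(1) combine D1, D2 in series: (8*s + 6)/(3*s - 1)
(2) close the feedback loop around D3, D4: (-2*s^2 + 4*s + 2)/(s^3 + 2*s^2 - 9*s - 2)
(3) sum the parallel branches (D1*D2), [D3/(1+D3*D4)]: (8*s^4 + 16*s^3 - 46*s^2 - 68*s - 14)/(3*s^4 + 5*s^3 - 29*s^2 + 3*s + 2)
The step-3 result is T(s). Setting s = 0: T(0) = -14/2 = -7.

Answer: -7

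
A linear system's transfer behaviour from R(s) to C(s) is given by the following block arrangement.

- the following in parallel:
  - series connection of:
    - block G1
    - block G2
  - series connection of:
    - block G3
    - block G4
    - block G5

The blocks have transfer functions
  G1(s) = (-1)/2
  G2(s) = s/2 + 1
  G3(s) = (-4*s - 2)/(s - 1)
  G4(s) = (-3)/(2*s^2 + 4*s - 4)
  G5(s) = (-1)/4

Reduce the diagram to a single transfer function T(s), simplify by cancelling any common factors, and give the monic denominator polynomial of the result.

Answer: s^3 + s^2 - 4*s + 2

Working:
Step 1 - combine G1, G2 in series -> -s/4 - 1/2
Step 2 - reduce the series chain G3, G4, G5 -> (-6*s - 3)/(4*s^3 + 4*s^2 - 16*s + 8)
Step 3 - combine (G1*G2), (G3*G4*G5) in parallel -> (-s^4 - 3*s^3 + 2*s^2 - 7)/(4*s^3 + 4*s^2 - 16*s + 8)
T(s) is the step-3 result (common factors already cancelled). Leading coefficient of the denominator: 4. Divide through by 4 for the monic polynomial.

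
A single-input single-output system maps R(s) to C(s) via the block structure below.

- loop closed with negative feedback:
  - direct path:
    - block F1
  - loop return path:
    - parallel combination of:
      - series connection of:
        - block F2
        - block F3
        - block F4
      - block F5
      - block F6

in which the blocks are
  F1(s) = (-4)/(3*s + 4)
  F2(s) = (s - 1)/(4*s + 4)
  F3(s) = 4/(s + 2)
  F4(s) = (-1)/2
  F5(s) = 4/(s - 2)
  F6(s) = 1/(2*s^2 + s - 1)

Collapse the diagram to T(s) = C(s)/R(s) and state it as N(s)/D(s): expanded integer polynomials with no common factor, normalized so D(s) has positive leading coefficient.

1. cascade F2, F3, F4 = (1 - s)/(2*s^2 + 6*s + 4)
2. sum the parallel branches (F2*F3*F4), F5, F6 = (14*s^3 + 49*s^2 + s - 22)/(4*s^4 + 2*s^3 - 18*s^2 - 8*s + 8)
3. close the feedback loop around F1, ((F2*F3*F4)+F5+F6): this yields T(s), and no further normalization is needed

Final answer: (-8*s^4 - 4*s^3 + 36*s^2 + 16*s - 16)/(6*s^5 + 11*s^4 - 51*s^3 - 146*s^2 - 6*s + 60)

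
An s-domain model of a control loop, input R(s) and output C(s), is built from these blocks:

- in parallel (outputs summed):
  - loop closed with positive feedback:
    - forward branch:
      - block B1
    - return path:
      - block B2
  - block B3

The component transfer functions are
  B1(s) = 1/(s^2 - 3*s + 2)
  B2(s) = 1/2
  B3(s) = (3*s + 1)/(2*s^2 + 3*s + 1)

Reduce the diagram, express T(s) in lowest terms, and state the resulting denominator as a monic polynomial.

(1) feedback reduction of B1, B2 -> 2/(2*s^2 - 6*s + 3)
(2) add [B1/(1-B1*B2)], B3 (parallel) -> (6*s^3 - 12*s^2 + 9*s + 5)/(4*s^4 - 6*s^3 - 10*s^2 + 3*s + 3)
That last expression is T(s), already simplified. Scaling its denominator by 1/4 (the reciprocal of the leading coefficient) yields the monic denominator.

Final answer: s^4 - 3*s^3/2 - 5*s^2/2 + 3*s/4 + 3/4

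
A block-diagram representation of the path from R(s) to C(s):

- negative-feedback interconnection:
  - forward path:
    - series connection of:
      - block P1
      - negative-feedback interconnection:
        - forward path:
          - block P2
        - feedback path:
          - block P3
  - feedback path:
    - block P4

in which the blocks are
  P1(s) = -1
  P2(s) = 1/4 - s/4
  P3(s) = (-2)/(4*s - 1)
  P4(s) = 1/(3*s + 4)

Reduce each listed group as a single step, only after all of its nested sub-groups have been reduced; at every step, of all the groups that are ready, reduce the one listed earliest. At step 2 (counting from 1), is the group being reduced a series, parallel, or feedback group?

Step 1. close the feedback loop around P2, P3
Step 2. reduce the series chain P1, [P2/(1+P2*P3)]
Step 3. collapse the loop ((P1*[P2/(1+P2*P3)]) forward, P4 return)
At step 2 the group reduced is series.

Answer: series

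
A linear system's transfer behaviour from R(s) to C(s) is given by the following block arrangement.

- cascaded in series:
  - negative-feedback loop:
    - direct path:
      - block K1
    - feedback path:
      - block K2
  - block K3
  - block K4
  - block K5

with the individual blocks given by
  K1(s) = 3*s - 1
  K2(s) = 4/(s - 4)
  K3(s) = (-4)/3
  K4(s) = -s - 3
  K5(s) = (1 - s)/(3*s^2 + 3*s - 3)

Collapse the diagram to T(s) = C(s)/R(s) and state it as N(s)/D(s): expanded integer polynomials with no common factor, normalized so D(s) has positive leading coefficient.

(1) reduce the feedback loop with forward K1 and return K2: (3*s^2 - 13*s + 4)/(13*s - 8)
(2) combine [K1/(1+K1*K2)], K3, K4, K5 in series - this is the overall T(s), already in the required normalized form

Final answer: (-12*s^4 + 28*s^3 + 124*s^2 - 188*s + 48)/(117*s^3 + 45*s^2 - 189*s + 72)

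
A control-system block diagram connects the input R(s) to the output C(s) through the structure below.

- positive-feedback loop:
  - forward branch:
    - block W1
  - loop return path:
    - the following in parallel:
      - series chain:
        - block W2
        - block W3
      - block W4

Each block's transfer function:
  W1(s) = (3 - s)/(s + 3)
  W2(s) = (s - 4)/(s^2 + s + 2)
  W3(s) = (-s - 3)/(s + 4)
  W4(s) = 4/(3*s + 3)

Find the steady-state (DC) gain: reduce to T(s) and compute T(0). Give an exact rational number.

Reducing step by step:

1. combine W2, W3 in series; result (-s^2 + s + 12)/(s^3 + 5*s^2 + 6*s + 8)
2. add (W2*W3), W4 (parallel); result (s^3 + 20*s^2 + 63*s + 68)/(3*s^4 + 18*s^3 + 33*s^2 + 42*s + 24)
3. reduce the feedback loop with forward W1 and return ((W2*W3)+W4); result (-3*s^5 - 9*s^4 + 21*s^3 + 57*s^2 + 102*s + 72)/(3*s^5 + 28*s^4 + 104*s^3 + 144*s^2 + 29*s - 132)
Evaluating the step-3 result (the overall T(s)) at s = 0 gives T(0) = 72/(-132) = -6/11.

Answer: -6/11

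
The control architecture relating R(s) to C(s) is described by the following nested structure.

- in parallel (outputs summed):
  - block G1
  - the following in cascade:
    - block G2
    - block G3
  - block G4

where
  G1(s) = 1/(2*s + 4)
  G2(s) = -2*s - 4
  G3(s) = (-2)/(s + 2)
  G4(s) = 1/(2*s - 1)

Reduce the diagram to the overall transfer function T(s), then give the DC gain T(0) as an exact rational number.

(1) series reduction of G2, G3 = 4
(2) sum the parallel branches G1, (G2*G3), G4 = (16*s^2 + 28*s - 13)/(4*s^2 + 6*s - 4)
Step 2 gives the overall T(s). Then T(0) = -13/(-4) = 13/4.

Therefore the answer is 13/4.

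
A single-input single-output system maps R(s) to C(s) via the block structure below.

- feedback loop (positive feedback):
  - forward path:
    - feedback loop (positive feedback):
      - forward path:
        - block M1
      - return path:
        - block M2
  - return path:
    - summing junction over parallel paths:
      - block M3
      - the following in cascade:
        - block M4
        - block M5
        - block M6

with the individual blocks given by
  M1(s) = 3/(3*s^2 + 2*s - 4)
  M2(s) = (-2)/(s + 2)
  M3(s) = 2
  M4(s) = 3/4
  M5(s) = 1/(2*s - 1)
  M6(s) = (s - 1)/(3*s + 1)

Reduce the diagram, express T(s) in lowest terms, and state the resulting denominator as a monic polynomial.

(1) close the feedback loop around M1, M2 gives (3*s + 6)/(3*s^3 + 8*s^2 - 2)
(2) multiply M4, M5, M6 (series) gives (3*s - 3)/(24*s^2 - 4*s - 4)
(3) parallel reduction of M3, (M4*M5*M6) gives (48*s^2 - 5*s - 11)/(24*s^2 - 4*s - 4)
(4) close the feedback loop around [M1/(1-M1*M2)], (M3+(M4*M5*M6)) gives (72*s^3 + 132*s^2 - 36*s - 24)/(72*s^5 + 180*s^4 - 188*s^3 - 353*s^2 + 71*s + 74)
T(s) is the step-4 result (common factors already cancelled). Leading coefficient of the denominator: 72. Divide through by 72 for the monic polynomial.

Hence the answer: s^5 + 5*s^4/2 - 47*s^3/18 - 353*s^2/72 + 71*s/72 + 37/36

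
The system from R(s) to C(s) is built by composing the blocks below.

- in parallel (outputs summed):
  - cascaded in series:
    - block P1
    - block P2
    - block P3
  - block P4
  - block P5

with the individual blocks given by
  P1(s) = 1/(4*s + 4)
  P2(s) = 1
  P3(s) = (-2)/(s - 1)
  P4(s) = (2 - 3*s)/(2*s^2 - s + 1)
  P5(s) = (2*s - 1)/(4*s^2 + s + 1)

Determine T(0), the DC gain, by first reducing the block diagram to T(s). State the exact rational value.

(1) series reduction of P1, P2, P3 -> (-1)/(2*s^2 - 2)
(2) parallel reduction of (P1*P2*P3), P4, P5 -> (-16*s^5 - 6*s^4 + 22*s^3 - 5*s^2 - 4*s - 3)/(16*s^6 - 4*s^5 - 6*s^4 + 4*s^3 - 8*s^2 - 2)
The step-2 result is T(s). Setting s = 0: T(0) = -3/(-2) = 3/2.

Hence the answer: 3/2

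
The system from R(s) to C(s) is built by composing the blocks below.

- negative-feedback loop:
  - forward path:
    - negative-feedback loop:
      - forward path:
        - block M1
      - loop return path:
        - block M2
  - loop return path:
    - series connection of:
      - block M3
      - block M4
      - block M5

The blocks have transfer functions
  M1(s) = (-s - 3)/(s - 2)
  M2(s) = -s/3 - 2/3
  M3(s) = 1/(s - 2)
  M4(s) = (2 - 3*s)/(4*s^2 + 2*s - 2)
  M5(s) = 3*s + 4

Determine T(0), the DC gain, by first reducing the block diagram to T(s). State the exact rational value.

Step 1. apply the feedback formula to M1, M2; result (-3*s - 9)/(s^2 + 8*s)
Step 2. series reduction of M3, M4, M5; result (-9*s^2 - 6*s + 8)/(4*s^3 - 6*s^2 - 6*s + 4)
Step 3. feedback reduction of [M1/(1+M1*M2)], (M3*M4*M5); result (-12*s^4 - 18*s^3 + 72*s^2 + 42*s - 36)/(4*s^5 + 26*s^4 - 27*s^3 + 55*s^2 + 62*s - 72)
DC gain: substitute s = 0 into T(s) from step 3: T(0) = -36/(-72) = 1/2.

Final answer: 1/2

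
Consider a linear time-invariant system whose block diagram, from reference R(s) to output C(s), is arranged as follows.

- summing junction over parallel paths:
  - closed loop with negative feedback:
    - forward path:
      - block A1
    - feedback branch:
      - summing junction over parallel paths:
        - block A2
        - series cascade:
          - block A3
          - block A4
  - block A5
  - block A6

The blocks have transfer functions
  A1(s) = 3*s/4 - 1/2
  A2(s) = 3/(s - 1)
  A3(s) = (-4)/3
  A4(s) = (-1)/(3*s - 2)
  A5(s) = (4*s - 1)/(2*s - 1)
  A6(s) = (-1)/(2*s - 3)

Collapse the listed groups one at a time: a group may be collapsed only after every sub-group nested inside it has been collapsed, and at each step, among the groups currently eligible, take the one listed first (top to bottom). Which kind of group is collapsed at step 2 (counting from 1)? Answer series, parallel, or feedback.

Answer: parallel

Working:
[1] cascade A3, A4
[2] combine A2, (A3*A4) in parallel
[3] feedback reduction of A1, (A2+(A3*A4))
[4] sum the parallel branches [A1/(1+A1*(A2+(A3*A4)))], A5, A6
Step 2 collapses a parallel group.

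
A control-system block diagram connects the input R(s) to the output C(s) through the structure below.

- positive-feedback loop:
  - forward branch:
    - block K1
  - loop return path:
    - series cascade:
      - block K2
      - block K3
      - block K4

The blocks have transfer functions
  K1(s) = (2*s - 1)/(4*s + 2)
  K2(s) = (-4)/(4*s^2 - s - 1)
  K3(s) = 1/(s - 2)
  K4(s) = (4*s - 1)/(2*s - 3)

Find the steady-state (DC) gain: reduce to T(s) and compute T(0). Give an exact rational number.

First reduce the diagram to T(s).

Step 1. series reduction of K2, K3, K4 gives (4 - 16*s)/(8*s^4 - 30*s^3 + 29*s^2 + s - 6)
Step 2. reduce the feedback loop with forward K1 and return (K2*K3*K4) gives (16*s^5 - 68*s^4 + 88*s^3 - 27*s^2 - 13*s + 6)/(32*s^5 - 104*s^4 + 56*s^3 + 94*s^2 - 46*s - 8)
The step-2 result is T(s). Setting s = 0: T(0) = 6/(-8) = -3/4.

Answer: -3/4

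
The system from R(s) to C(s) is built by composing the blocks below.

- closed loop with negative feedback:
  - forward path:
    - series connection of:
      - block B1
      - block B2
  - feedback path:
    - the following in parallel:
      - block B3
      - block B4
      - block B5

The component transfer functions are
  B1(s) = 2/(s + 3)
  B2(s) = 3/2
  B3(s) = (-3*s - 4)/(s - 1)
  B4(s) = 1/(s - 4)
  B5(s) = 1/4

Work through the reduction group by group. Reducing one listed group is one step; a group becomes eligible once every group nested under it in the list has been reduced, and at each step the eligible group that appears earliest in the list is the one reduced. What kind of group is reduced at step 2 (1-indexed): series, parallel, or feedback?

Answer: parallel

Working:
Step 1 - reduce the series chain B1, B2
Step 2 - combine B3, B4, B5 in parallel
Step 3 - reduce the feedback loop with forward (B1*B2) and return (B3+B4+B5)
Step 2 collapses a parallel group.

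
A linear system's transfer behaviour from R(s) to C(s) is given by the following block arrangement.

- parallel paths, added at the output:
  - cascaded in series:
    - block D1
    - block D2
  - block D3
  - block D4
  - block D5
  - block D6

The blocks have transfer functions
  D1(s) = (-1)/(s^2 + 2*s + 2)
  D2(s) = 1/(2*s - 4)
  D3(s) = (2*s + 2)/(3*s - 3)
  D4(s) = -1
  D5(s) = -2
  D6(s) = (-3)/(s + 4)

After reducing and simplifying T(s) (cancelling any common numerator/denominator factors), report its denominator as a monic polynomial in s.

Step 1. series reduction of D1, D2 gives (-1)/(2*s^3 - 4*s - 8)
Step 2. reduce the parallel group (D1*D2), D3, D4, D5, D6 gives (-14*s^5 - 52*s^4 + 134*s^3 + 157*s^2 - 13*s - 412)/(6*s^5 + 18*s^4 - 36*s^3 - 60*s^2 - 24*s + 96)
No further cancellation is possible in the step-2 result, so that is T(s). Its denominator becomes monic after dividing by the leading coefficient 6.

Final answer: s^5 + 3*s^4 - 6*s^3 - 10*s^2 - 4*s + 16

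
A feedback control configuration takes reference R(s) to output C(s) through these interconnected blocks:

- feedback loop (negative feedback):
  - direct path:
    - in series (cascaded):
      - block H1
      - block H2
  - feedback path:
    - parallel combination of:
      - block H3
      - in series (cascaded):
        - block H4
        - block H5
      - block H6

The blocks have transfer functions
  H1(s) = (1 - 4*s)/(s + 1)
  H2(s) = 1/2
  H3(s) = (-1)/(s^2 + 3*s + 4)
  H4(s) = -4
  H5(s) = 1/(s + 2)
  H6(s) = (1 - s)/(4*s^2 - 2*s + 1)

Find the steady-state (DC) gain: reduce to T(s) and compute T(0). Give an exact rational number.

1. multiply H1, H2 (series); result (1 - 4*s)/(2*s + 2)
2. combine H4, H5 in series; result (-4)/(s + 2)
3. combine H3, (H4*H5), H6 in parallel; result (-17*s^4 - 48*s^3 - 55*s^2 + 25*s - 10)/(4*s^5 + 18*s^4 + 31*s^3 + 17*s^2 - 6*s + 8)
4. feedback reduction of (H1*H2), (H3+(H4*H5)+H6); result (-16*s^6 - 68*s^5 - 106*s^4 - 37*s^3 + 41*s^2 - 38*s + 8)/(8*s^6 + 112*s^5 + 273*s^4 + 268*s^3 - 133*s^2 + 69*s + 6)
That last expression is T(s); at s = 0 only the constant terms survive, so T(0) = 8/6 = 4/3.

Hence the answer: 4/3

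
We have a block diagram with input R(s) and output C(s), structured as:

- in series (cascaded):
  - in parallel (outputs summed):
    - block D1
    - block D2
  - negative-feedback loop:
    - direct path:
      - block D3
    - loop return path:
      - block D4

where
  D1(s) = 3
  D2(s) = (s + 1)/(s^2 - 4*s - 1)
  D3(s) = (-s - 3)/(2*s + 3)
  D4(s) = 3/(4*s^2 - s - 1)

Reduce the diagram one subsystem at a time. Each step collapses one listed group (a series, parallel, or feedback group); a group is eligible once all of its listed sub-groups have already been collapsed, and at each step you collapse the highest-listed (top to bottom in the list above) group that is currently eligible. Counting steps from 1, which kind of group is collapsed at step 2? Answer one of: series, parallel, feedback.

Answer: feedback

Working:
Step 1. sum the parallel branches D1, D2
Step 2. close the feedback loop around D3, D4
Step 3. series reduction of (D1+D2), [D3/(1+D3*D4)]
So the answer for step 2 is feedback.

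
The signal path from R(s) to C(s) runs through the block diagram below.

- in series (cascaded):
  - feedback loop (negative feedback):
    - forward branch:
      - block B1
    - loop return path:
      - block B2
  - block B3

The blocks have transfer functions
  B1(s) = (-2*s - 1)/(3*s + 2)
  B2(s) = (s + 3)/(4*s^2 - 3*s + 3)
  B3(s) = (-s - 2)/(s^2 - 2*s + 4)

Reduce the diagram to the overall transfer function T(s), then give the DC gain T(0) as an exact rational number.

First reduce the diagram to T(s).

Step 1 - reduce the feedback loop with forward B1 and return B2: (-8*s^3 + 2*s^2 - 3*s - 3)/(12*s^3 - 3*s^2 - 4*s + 3)
Step 2 - cascade [B1/(1+B1*B2)], B3: (8*s^4 + 14*s^3 - s^2 + 9*s + 6)/(12*s^5 - 27*s^4 + 50*s^3 - s^2 - 22*s + 12)
The step-2 result is T(s). Setting s = 0: T(0) = 6/12 = 1/2.

Answer: 1/2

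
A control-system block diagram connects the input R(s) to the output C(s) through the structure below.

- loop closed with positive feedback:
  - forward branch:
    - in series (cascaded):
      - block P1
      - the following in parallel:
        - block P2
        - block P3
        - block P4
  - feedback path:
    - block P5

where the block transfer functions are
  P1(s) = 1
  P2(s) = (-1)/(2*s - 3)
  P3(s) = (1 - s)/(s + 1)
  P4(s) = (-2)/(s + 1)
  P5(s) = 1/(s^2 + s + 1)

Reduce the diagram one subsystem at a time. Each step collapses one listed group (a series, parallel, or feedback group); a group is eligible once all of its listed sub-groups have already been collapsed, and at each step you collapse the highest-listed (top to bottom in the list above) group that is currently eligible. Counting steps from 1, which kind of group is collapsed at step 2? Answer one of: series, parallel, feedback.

Answer: series

Working:
1. reduce the parallel group P2, P3, P4
2. combine P1, (P2+P3+P4) in series
3. feedback reduction of (P1*(P2+P3+P4)), P5
Step 2: series.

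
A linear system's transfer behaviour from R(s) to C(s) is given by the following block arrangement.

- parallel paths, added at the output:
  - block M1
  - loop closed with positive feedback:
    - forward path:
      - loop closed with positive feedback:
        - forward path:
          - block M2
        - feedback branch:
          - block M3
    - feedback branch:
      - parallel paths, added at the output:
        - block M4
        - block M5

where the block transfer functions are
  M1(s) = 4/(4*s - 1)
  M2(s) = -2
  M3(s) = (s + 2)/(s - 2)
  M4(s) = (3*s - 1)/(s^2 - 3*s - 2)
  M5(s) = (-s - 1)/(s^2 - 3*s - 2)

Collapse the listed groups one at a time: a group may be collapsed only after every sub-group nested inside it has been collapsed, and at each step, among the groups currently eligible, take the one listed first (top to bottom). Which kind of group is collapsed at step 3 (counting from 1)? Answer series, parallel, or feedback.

Step 1. collapse the loop (M2 forward, M3 return)
Step 2. reduce the parallel group M4, M5
Step 3. feedback reduction of [M2/(1-M2*M3)], (M4+M5)
Step 4. parallel reduction of M1, [[M2/(1-M2*M3)]/(1-[M2/(1-M2*M3)]*(M4+M5))]
The group at step 3 is a feedback group.

Answer: feedback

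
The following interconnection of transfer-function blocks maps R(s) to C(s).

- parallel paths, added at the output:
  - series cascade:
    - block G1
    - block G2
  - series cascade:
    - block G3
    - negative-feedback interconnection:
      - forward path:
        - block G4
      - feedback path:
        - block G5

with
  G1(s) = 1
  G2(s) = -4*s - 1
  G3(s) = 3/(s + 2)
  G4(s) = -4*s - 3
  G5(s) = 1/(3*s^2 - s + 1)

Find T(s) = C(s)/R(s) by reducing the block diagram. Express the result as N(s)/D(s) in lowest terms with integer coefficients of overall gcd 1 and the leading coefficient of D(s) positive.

First reduce the diagram to T(s).

Step 1. multiply G1, G2 (series); result -4*s - 1
Step 2. collapse the loop (G4 forward, G5 return); result (-12*s^3 - 5*s^2 - s - 3)/(3*s^2 - 5*s - 2)
Step 3. reduce the series chain G3, [G4/(1+G4*G5)]; result (-36*s^3 - 15*s^2 - 3*s - 9)/(3*s^3 + s^2 - 12*s - 4)
Step 4. parallel reduction of (G1*G2), (G3*[G4/(1+G4*G5)]); the result is T(s) itself (integer coefficients, no common factor, positive leading denominator coefficient)

Answer: (-12*s^4 - 43*s^3 + 32*s^2 + 25*s - 5)/(3*s^3 + s^2 - 12*s - 4)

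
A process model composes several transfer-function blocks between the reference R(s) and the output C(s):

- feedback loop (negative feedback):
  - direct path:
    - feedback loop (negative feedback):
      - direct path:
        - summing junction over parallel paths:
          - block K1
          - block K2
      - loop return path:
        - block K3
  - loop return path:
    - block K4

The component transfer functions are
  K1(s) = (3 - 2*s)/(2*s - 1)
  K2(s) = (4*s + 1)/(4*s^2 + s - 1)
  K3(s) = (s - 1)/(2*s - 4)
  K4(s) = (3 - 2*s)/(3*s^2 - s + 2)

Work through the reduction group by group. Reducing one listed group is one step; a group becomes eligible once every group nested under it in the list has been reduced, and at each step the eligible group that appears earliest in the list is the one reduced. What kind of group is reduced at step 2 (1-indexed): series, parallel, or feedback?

Step 1: combine K1, K2 in parallel
Step 2: feedback reduction of (K1+K2), K3
Step 3: close the feedback loop around [(K1+K2)/(1+(K1+K2)*K3)], K4
Step 2: feedback.

Final answer: feedback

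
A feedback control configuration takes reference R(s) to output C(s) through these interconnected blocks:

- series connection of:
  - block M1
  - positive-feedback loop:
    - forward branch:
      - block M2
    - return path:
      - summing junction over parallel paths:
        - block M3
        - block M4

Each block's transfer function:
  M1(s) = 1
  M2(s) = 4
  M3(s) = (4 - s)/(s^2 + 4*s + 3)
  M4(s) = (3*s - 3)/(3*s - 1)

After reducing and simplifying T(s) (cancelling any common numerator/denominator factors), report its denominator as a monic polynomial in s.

First reduce the diagram to T(s).

Step 1: add M3, M4 (parallel), giving (3*s^3 + 6*s^2 + 10*s - 13)/(3*s^3 + 11*s^2 + 5*s - 3)
Step 2: reduce the feedback loop with forward M2 and return (M3+M4), giving (-12*s^3 - 44*s^2 - 20*s + 12)/(9*s^3 + 13*s^2 + 35*s - 49)
Step 3: reduce the series chain M1, [M2/(1-M2*(M3+M4))], giving (-12*s^3 - 44*s^2 - 20*s + 12)/(9*s^3 + 13*s^2 + 35*s - 49)
T(s) is the step-3 result (common factors already cancelled). Leading coefficient of the denominator: 9. Divide through by 9 for the monic polynomial.

Answer: s^3 + 13*s^2/9 + 35*s/9 - 49/9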